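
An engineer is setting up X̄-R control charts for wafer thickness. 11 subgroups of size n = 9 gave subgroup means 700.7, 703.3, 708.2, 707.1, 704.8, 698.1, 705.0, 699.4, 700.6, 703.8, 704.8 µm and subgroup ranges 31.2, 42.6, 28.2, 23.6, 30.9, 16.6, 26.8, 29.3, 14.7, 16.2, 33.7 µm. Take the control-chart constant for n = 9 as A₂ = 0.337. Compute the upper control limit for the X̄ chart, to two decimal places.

712.26

X̄̄ = (700.7 + 703.3 + 708.2 + 707.1 + 704.8 + 698.1 + 705.0 + 699.4 + 700.6 + 703.8 + 704.8) / 11 = 7735.8000 / 11 = 703.2545
R̄ = (31.2 + 42.6 + 28.2 + 23.6 + 30.9 + 16.6 + 26.8 + 29.3 + 14.7 + 16.2 + 33.7) / 11 = 293.8000 / 11 = 26.7091
UCL = X̄̄ + A₂·R̄ = 703.2545 + 0.337 × 26.7091 = 712.2555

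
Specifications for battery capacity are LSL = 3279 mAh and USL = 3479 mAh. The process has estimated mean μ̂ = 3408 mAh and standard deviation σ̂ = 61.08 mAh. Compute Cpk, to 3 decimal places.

Cpu = (USL − μ̂) / (3σ̂) = (3479 − 3408) / (3 × 61.08) = 0.3875; Cpl = (μ̂ − LSL) / (3σ̂) = (3408 − 3279) / (3 × 61.08) = 0.7040; Cpk = min(Cpu, Cpl) = 0.3875

0.387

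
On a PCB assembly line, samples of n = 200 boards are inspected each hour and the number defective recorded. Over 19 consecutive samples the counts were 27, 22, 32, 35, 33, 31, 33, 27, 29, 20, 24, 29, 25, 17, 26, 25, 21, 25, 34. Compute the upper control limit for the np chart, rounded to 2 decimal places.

p̄ = Σdᵢ / (k·n) = 515 / (19 × 200) = 0.13553
UCL = np̄ + 3·√(np̄(1−p̄)) = 27.1053 + 3 × √(27.1053×0.86447) = 27.1053 + 3 × 4.8406 = 41.6272

41.63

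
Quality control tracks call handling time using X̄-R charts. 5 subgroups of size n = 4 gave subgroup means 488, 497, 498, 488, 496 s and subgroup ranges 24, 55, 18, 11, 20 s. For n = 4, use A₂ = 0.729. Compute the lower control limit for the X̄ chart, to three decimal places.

474.738

X̄̄ = (488 + 497 + 498 + 488 + 496) / 5 = 2467.0000 / 5 = 493.4000
R̄ = (24 + 55 + 18 + 11 + 20) / 5 = 128.0000 / 5 = 25.6000
LCL = X̄̄ − A₂·R̄ = 493.4000 − 0.729 × 25.6000 = 474.7376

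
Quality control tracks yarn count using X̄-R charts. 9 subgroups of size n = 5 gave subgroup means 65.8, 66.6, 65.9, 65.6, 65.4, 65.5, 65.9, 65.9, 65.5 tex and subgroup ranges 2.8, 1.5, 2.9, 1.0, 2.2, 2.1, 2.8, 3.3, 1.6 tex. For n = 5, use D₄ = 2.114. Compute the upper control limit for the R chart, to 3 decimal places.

R̄ = (2.8 + 1.5 + 2.9 + 1.0 + 2.2 + 2.1 + 2.8 + 3.3 + 1.6) / 9 = 20.2000 / 9 = 2.2444
UCL_R = D₄·R̄ = 2.114 × 2.2444 = 4.7448

4.745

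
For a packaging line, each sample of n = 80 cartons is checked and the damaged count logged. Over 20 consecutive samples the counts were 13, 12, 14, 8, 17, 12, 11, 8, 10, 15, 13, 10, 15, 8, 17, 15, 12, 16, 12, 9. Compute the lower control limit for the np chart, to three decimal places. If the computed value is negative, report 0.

2.655

p̄ = Σdᵢ / (k·n) = 247 / (20 × 80) = 0.15438
LCL = np̄ − 3·√(np̄(1−p̄)) = 12.3500 − 3 × 3.2316 = 2.6551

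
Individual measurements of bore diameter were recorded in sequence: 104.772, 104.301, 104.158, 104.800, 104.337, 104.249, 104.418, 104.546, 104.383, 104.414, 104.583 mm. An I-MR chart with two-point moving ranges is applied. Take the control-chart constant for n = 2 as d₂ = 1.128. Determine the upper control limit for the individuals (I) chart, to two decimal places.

105.11

X̄ = (104.772 + 104.301 + 104.158 + 104.800 + 104.337 + 104.249 + 104.418 + 104.546 + 104.383 + 104.414 + 104.583) / 11 = 104.4510
Moving ranges: 0.471, 0.143, 0.642, 0.463, 0.088, 0.169, 0.128, 0.163, 0.031, 0.169; M̄R̄ = 2.4670 / 10 = 0.2467
UCL = X̄ + 3·M̄R̄/d₂ = 104.4510 + 3 × 0.2467 / 1.128 = 105.1071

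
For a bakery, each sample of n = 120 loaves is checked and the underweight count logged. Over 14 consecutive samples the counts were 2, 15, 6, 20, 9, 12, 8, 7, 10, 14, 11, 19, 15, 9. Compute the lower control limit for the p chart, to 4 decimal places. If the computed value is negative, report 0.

p̄ = Σdᵢ / (k·n) = 157 / (14 × 120) = 0.09345
LCL = p̄ − 3·√(p̄(1−p̄)/n) = 0.09345 − 3 × 0.02657 = 0.01374

0.0137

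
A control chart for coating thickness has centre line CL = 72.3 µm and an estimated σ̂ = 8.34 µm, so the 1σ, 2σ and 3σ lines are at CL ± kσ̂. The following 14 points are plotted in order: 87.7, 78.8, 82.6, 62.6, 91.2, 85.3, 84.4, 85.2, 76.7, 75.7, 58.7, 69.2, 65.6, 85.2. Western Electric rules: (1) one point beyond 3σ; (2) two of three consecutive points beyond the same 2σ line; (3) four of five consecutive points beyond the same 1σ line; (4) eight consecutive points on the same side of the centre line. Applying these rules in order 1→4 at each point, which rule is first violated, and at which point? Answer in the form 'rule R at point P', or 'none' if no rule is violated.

Zone of each point (C = within 1σ̂, B = 1σ̂–2σ̂, A = 2σ̂–3σ̂, * = beyond 3σ̂; sign = side of CL): 1:+B, 2:+C, 3:+B, 4:-B, 5:+A, 6:+B, 7:+B, 8:+B, 9:+C, 10:+C, 11:-B, 12:-C, 13:-C, 14:+B
Rule 3 (four of five consecutive points beyond the same 1σ limit) is satisfied at point 7.

rule 3 at point 7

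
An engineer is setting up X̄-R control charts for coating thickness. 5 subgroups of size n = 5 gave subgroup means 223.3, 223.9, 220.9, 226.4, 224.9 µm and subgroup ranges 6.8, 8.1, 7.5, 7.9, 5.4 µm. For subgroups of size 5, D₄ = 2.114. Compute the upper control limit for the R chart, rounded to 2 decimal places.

15.09

R̄ = (6.8 + 8.1 + 7.5 + 7.9 + 5.4) / 5 = 35.7000 / 5 = 7.1400
UCL_R = D₄·R̄ = 2.114 × 7.1400 = 15.0940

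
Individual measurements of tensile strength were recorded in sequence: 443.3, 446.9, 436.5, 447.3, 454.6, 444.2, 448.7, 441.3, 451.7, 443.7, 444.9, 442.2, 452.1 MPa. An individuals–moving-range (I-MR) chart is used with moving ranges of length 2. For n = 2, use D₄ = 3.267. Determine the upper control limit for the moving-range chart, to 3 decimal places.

23.577

Moving ranges: 3.6, 10.4, 10.8, 7.3, 10.4, 4.5, 7.4, 10.4, 8.0, 1.2, 2.7, 9.9; M̄R̄ = 86.6000 / 12 = 7.2167
UCL_MR = D₄·M̄R̄ = 3.267 × 7.2167 = 23.5769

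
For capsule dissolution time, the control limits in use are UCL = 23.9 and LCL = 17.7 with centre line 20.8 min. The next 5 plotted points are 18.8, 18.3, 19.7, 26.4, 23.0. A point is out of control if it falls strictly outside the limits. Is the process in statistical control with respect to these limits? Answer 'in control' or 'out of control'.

Compare each point to [17.7, 23.9]: sample 4 = 26.4 > UCL.

out of control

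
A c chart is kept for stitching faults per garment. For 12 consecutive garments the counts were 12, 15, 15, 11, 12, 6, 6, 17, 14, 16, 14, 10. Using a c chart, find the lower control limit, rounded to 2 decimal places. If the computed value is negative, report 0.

c̄ = (12 + 15 + 15 + 11 + 12 + 6 + 6 + 17 + 14 + 16 + 14 + 10) / 12 = 148 / 12 = 12.3333
LCL = c̄ − 3√c̄ = 12.3333 − 3 × 3.5119 = 1.7977

1.80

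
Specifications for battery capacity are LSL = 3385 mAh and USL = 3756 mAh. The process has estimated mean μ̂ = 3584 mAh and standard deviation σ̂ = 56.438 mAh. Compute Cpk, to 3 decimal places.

1.016

Cpu = (USL − μ̂) / (3σ̂) = (3756 − 3584) / (3 × 56.438) = 1.0159; Cpl = (μ̂ − LSL) / (3σ̂) = (3584 − 3385) / (3 × 56.438) = 1.1753; Cpk = min(Cpu, Cpl) = 1.0159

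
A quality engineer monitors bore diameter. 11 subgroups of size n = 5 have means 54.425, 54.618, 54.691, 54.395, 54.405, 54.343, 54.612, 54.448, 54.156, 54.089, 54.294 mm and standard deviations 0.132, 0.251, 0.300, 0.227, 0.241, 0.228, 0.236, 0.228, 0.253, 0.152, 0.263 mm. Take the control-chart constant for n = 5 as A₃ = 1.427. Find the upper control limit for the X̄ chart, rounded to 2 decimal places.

54.73

X̄̄ = (54.425 + 54.618 + 54.691 + 54.395 + 54.405 + 54.343 + 54.612 + 54.448 + 54.156 + 54.089 + 54.294) / 11 = 54.4069
s̄ = (0.132 + 0.251 + 0.300 + 0.227 + 0.241 + 0.228 + 0.236 + 0.228 + 0.253 + 0.152 + 0.263) / 11 = 0.2283
UCL = X̄̄ + A₃·s̄ = 54.4069 + 1.427 × 0.2283 = 54.7327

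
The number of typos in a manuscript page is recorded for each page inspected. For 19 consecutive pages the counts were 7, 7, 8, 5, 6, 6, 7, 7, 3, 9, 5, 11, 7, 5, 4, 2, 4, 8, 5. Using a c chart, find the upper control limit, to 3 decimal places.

c̄ = (7 + 7 + 8 + 5 + 6 + 6 + 7 + 7 + 3 + 9 + 5 + 11 + 7 + 5 + 4 + 2 + 4 + 8 + 5) / 19 = 116 / 19 = 6.1053
UCL = c̄ + 3√c̄ = 6.1053 + 3 × √6.1053 = 6.1053 + 3 × 2.4709 = 13.5179

13.518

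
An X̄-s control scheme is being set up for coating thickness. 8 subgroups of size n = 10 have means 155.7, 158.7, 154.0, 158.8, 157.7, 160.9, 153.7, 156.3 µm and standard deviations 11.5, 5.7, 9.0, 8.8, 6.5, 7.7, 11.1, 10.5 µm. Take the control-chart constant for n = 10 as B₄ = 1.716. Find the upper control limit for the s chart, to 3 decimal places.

15.187

s̄ = (11.5 + 5.7 + 9.0 + 8.8 + 6.5 + 7.7 + 11.1 + 10.5) / 8 = 8.8500
UCL_s = B₄·s̄ = 1.716 × 8.8500 = 15.1866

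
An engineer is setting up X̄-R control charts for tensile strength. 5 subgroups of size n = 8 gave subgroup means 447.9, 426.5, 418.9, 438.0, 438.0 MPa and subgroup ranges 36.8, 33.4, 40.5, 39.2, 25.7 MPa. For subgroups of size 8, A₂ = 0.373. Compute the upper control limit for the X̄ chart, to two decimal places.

446.96

X̄̄ = (447.9 + 426.5 + 418.9 + 438.0 + 438.0) / 5 = 2169.3000 / 5 = 433.8600
R̄ = (36.8 + 33.4 + 40.5 + 39.2 + 25.7) / 5 = 175.6000 / 5 = 35.1200
UCL = X̄̄ + A₂·R̄ = 433.8600 + 0.373 × 35.1200 = 446.9598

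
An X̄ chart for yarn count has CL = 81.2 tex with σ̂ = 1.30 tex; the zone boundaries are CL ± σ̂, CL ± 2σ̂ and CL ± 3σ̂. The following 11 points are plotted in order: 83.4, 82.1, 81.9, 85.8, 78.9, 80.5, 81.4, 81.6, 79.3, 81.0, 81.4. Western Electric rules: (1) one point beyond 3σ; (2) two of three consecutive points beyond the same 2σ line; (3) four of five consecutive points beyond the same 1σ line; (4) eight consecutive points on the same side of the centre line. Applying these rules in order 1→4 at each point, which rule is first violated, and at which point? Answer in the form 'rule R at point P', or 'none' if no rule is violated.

rule 1 at point 4

Zone of each point (C = within 1σ̂, B = 1σ̂–2σ̂, A = 2σ̂–3σ̂, * = beyond 3σ̂; sign = side of CL): 1:+B, 2:+C, 3:+C, 4:+*, 5:-B, 6:-C, 7:+C, 8:+C, 9:-B, 10:-C, 11:+C
Rule 1 (one point beyond the 3σ limits) is satisfied at point 4.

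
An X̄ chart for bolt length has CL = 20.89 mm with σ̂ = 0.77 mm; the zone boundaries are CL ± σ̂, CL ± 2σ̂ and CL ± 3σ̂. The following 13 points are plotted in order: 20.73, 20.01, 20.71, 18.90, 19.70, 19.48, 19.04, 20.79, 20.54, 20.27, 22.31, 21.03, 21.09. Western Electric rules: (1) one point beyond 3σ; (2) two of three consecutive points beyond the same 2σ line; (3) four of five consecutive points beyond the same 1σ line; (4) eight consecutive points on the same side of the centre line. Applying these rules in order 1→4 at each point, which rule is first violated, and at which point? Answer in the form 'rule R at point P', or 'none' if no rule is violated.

Zone of each point (C = within 1σ̂, B = 1σ̂–2σ̂, A = 2σ̂–3σ̂, * = beyond 3σ̂; sign = side of CL): 1:-C, 2:-B, 3:-C, 4:-A, 5:-B, 6:-B, 7:-A, 8:-C, 9:-C, 10:-C, 11:+B, 12:+C, 13:+C
Rule 3 (four of five consecutive points beyond the same 1σ limit) is satisfied at point 6.

rule 3 at point 6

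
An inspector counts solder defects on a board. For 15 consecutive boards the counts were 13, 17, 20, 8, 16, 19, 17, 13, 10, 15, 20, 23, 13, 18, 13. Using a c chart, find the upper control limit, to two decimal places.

c̄ = (13 + 17 + 20 + 8 + 16 + 19 + 17 + 13 + 10 + 15 + 20 + 23 + 13 + 18 + 13) / 15 = 235 / 15 = 15.6667
UCL = c̄ + 3√c̄ = 15.6667 + 3 × √15.6667 = 15.6667 + 3 × 3.9581 = 27.5410

27.54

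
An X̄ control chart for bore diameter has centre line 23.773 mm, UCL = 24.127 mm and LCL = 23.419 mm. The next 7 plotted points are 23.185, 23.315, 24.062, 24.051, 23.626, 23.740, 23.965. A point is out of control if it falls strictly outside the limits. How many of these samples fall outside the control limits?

Compare each point to [23.419, 24.127]: sample 1 = 23.185 < LCL; sample 2 = 23.315 < LCL.

2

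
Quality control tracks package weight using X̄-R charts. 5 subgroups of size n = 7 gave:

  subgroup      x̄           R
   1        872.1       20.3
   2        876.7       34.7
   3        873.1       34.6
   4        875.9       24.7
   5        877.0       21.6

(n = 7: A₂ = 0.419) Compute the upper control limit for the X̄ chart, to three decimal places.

886.348

X̄̄ = (872.1 + 876.7 + 873.1 + 875.9 + 877.0) / 5 = 4374.8000 / 5 = 874.9600
R̄ = (20.3 + 34.7 + 34.6 + 24.7 + 21.6) / 5 = 135.9000 / 5 = 27.1800
UCL = X̄̄ + A₂·R̄ = 874.9600 + 0.419 × 27.1800 = 886.3484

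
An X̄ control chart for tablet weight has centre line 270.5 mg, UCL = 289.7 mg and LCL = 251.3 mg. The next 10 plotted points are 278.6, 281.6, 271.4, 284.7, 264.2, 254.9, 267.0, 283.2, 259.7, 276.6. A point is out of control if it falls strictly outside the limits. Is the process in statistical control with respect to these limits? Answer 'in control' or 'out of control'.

All 10 points lie within [251.3, 289.7].

in control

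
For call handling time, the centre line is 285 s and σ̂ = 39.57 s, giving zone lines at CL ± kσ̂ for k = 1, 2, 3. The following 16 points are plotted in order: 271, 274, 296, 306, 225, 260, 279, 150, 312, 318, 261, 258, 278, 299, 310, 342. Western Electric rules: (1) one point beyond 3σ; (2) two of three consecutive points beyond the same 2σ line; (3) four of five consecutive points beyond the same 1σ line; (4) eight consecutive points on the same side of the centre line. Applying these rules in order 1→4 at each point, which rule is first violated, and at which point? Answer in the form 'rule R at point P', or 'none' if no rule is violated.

Zone of each point (C = within 1σ̂, B = 1σ̂–2σ̂, A = 2σ̂–3σ̂, * = beyond 3σ̂; sign = side of CL): 1:-C, 2:-C, 3:+C, 4:+C, 5:-B, 6:-C, 7:-C, 8:-*, 9:+C, 10:+C, 11:-C, 12:-C, 13:-C, 14:+C, 15:+C, 16:+B
Rule 1 (one point beyond the 3σ limits) is satisfied at point 8.

rule 1 at point 8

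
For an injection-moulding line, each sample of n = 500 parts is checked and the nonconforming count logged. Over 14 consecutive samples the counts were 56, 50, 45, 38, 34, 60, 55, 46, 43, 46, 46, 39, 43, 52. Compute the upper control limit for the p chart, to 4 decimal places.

0.1323

p̄ = Σdᵢ / (k·n) = 653 / (14 × 500) = 0.09329
UCL = p̄ + 3·√(p̄(1−p̄)/n) = 0.09329 + 3 × √(0.09329×0.90671/500) = 0.09329 + 3 × 0.01301 = 0.13230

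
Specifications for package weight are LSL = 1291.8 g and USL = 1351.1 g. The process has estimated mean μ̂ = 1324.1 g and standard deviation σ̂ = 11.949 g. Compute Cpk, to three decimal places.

Cpu = (USL − μ̂) / (3σ̂) = (1351.1 − 1324.1) / (3 × 11.949) = 0.7532; Cpl = (μ̂ − LSL) / (3σ̂) = (1324.1 − 1291.8) / (3 × 11.949) = 0.9011; Cpk = min(Cpu, Cpl) = 0.7532

0.753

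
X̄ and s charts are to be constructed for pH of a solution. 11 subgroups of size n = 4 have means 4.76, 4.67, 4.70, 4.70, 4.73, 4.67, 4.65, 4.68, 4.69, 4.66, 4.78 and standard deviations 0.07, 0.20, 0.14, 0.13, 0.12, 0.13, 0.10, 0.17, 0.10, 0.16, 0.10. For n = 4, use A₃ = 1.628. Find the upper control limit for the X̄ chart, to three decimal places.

X̄̄ = (4.76 + 4.67 + 4.70 + 4.70 + 4.73 + 4.67 + 4.65 + 4.68 + 4.69 + 4.66 + 4.78) / 11 = 4.6991
s̄ = (0.07 + 0.20 + 0.14 + 0.13 + 0.12 + 0.13 + 0.10 + 0.17 + 0.10 + 0.16 + 0.10) / 11 = 0.1291
UCL = X̄̄ + A₃·s̄ = 4.6991 + 1.628 × 0.1291 = 4.9093

4.909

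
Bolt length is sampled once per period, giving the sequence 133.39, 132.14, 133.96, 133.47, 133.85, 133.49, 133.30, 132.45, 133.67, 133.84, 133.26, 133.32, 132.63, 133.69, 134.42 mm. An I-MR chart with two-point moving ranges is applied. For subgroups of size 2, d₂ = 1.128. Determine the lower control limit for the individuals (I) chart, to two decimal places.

131.52

X̄ = (133.39 + 132.14 + 133.96 + 133.47 + 133.85 + 133.49 + 133.30 + 132.45 + 133.67 + 133.84 + 133.26 + 133.32 + 132.63 + 133.69 + 134.42) / 15 = 133.3920
Moving ranges: 1.25, 1.82, 0.49, 0.38, 0.36, 0.19, 0.85, 1.22, 0.17, 0.58, 0.06, 0.69, 1.06, 0.73; M̄R̄ = 9.8500 / 14 = 0.7036
LCL = X̄ − 3·M̄R̄/d₂ = 133.3920 − 3 × 0.7036 / 1.128 = 131.5208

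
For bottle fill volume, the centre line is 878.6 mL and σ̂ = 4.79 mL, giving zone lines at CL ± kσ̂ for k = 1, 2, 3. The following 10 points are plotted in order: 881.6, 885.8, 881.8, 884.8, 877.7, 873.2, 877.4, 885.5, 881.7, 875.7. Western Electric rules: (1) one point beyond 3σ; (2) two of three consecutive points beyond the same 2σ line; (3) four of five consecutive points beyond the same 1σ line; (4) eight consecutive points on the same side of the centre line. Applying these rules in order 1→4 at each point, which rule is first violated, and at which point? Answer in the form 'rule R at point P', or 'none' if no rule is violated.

Zone of each point (C = within 1σ̂, B = 1σ̂–2σ̂, A = 2σ̂–3σ̂, * = beyond 3σ̂; sign = side of CL): 1:+C, 2:+B, 3:+C, 4:+B, 5:-C, 6:-B, 7:-C, 8:+B, 9:+C, 10:-C
No rule fires across all 10 points.

none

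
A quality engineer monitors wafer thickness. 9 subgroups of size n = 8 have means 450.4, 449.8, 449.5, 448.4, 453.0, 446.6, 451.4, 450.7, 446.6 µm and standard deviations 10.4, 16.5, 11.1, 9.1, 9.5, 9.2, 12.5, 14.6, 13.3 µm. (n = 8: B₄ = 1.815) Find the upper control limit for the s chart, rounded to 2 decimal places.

s̄ = (10.4 + 16.5 + 11.1 + 9.1 + 9.5 + 9.2 + 12.5 + 14.6 + 13.3) / 9 = 11.8000
UCL_s = B₄·s̄ = 1.815 × 11.8000 = 21.4170

21.42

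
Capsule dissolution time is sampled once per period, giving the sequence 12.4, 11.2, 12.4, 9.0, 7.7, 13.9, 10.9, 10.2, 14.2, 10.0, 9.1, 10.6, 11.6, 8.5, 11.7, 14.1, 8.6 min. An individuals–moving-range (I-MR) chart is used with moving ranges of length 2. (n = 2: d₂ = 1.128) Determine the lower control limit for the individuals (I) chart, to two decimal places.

X̄ = (12.4 + 11.2 + 12.4 + 9.0 + 7.7 + 13.9 + 10.9 + 10.2 + 14.2 + 10.0 + 9.1 + 10.6 + 11.6 + 8.5 + 11.7 + 14.1 + 8.6) / 17 = 10.9471
Moving ranges: 1.2, 1.2, 3.4, 1.3, 6.2, 3.0, 0.7, 4.0, 4.2, 0.9, 1.5, 1.0, 3.1, 3.2, 2.4, 5.5; M̄R̄ = 42.8000 / 16 = 2.6750
LCL = X̄ − 3·M̄R̄/d₂ = 10.9471 − 3 × 2.6750 / 1.128 = 3.8327

3.83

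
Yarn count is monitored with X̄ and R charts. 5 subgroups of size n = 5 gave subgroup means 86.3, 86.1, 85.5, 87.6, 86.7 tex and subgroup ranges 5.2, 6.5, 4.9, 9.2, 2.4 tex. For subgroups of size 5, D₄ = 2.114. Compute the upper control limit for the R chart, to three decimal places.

11.923

R̄ = (5.2 + 6.5 + 4.9 + 9.2 + 2.4) / 5 = 28.2000 / 5 = 5.6400
UCL_R = D₄·R̄ = 2.114 × 5.6400 = 11.9230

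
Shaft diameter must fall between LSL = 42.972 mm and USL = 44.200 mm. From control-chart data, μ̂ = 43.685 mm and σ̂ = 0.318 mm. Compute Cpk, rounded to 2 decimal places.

0.54

Cpu = (USL − μ̂) / (3σ̂) = (44.200 − 43.685) / (3 × 0.318) = 0.5398; Cpl = (μ̂ − LSL) / (3σ̂) = (43.685 − 42.972) / (3 × 0.318) = 0.7474; Cpk = min(Cpu, Cpl) = 0.5398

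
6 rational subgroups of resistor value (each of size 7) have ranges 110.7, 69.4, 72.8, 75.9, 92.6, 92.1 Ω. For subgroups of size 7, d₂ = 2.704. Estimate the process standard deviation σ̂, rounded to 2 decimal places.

31.65

R̄ = (110.7 + 69.4 + 72.8 + 75.9 + 92.6 + 92.1) / 6 = 85.5833
σ̂ = R̄ / d₂ = 85.5833 / 2.704 = 31.6506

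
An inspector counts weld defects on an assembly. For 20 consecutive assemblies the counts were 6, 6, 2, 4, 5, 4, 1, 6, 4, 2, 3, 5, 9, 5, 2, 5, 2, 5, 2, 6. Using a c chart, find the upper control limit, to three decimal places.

c̄ = (6 + 6 + 2 + 4 + 5 + 4 + 1 + 6 + 4 + 2 + 3 + 5 + 9 + 5 + 2 + 5 + 2 + 5 + 2 + 6) / 20 = 84 / 20 = 4.2000
UCL = c̄ + 3√c̄ = 4.2000 + 3 × √4.2000 = 4.2000 + 3 × 2.0494 = 10.3482

10.348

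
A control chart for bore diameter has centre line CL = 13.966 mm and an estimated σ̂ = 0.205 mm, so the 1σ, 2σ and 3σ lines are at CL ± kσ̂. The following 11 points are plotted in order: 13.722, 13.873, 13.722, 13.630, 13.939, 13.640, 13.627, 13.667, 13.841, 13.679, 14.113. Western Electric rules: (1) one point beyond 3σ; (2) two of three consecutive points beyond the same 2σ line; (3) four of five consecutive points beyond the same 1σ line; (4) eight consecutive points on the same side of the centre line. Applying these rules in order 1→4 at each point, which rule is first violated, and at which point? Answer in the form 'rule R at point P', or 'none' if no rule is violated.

rule 3 at point 7

Zone of each point (C = within 1σ̂, B = 1σ̂–2σ̂, A = 2σ̂–3σ̂, * = beyond 3σ̂; sign = side of CL): 1:-B, 2:-C, 3:-B, 4:-B, 5:-C, 6:-B, 7:-B, 8:-B, 9:-C, 10:-B, 11:+C
Rule 3 (four of five consecutive points beyond the same 1σ limit) is satisfied at point 7.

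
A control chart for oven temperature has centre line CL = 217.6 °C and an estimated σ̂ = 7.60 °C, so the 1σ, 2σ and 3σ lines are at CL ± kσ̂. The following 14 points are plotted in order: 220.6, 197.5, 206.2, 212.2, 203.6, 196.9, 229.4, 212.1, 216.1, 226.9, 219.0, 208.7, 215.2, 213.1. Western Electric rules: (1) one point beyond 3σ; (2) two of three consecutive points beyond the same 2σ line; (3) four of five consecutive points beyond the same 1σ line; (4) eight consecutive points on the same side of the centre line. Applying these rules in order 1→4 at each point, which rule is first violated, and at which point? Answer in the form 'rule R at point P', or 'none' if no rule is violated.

Zone of each point (C = within 1σ̂, B = 1σ̂–2σ̂, A = 2σ̂–3σ̂, * = beyond 3σ̂; sign = side of CL): 1:+C, 2:-A, 3:-B, 4:-C, 5:-B, 6:-A, 7:+B, 8:-C, 9:-C, 10:+B, 11:+C, 12:-B, 13:-C, 14:-C
Rule 3 (four of five consecutive points beyond the same 1σ limit) is satisfied at point 6.

rule 3 at point 6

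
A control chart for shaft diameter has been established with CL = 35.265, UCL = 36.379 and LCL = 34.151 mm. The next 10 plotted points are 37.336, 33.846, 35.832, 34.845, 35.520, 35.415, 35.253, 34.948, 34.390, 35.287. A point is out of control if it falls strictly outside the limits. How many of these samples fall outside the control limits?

2

Compare each point to [34.151, 36.379]: sample 1 = 37.336 > UCL; sample 2 = 33.846 < LCL.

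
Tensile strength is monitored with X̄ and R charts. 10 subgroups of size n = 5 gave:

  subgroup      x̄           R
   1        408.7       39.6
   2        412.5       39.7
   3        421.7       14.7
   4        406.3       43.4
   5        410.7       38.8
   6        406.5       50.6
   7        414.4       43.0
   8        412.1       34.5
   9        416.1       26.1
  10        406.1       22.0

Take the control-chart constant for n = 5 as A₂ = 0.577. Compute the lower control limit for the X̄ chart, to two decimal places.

391.18

X̄̄ = (408.7 + 412.5 + 421.7 + 406.3 + 410.7 + 406.5 + 414.4 + 412.1 + 416.1 + 406.1) / 10 = 4115.1000 / 10 = 411.5100
R̄ = (39.6 + 39.7 + 14.7 + 43.4 + 38.8 + 50.6 + 43.0 + 34.5 + 26.1 + 22.0) / 10 = 352.4000 / 10 = 35.2400
LCL = X̄̄ − A₂·R̄ = 411.5100 − 0.577 × 35.2400 = 391.1765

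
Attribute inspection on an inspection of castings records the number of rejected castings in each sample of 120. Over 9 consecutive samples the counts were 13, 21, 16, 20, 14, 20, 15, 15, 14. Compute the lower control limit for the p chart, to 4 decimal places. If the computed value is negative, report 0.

0.0429

p̄ = Σdᵢ / (k·n) = 148 / (9 × 120) = 0.13704
LCL = p̄ − 3·√(p̄(1−p̄)/n) = 0.13704 − 3 × 0.03139 = 0.04286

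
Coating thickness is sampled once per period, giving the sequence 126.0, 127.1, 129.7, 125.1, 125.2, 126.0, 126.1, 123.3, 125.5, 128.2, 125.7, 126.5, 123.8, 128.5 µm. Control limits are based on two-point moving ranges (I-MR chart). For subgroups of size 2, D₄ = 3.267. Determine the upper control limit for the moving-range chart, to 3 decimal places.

6.961

Moving ranges: 1.1, 2.6, 4.6, 0.1, 0.8, 0.1, 2.8, 2.2, 2.7, 2.5, 0.8, 2.7, 4.7; M̄R̄ = 27.7000 / 13 = 2.1308
UCL_MR = D₄·M̄R̄ = 3.267 × 2.1308 = 6.9612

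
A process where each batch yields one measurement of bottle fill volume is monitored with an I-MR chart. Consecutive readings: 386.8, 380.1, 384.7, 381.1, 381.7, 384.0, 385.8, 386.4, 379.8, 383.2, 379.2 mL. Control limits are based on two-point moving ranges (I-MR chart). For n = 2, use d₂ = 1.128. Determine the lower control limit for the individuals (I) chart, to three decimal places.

X̄ = (386.8 + 380.1 + 384.7 + 381.1 + 381.7 + 384.0 + 385.8 + 386.4 + 379.8 + 383.2 + 379.2) / 11 = 382.9818
Moving ranges: 6.7, 4.6, 3.6, 0.6, 2.3, 1.8, 0.6, 6.6, 3.4, 4.0; M̄R̄ = 34.2000 / 10 = 3.4200
LCL = X̄ − 3·M̄R̄/d₂ = 382.9818 − 3 × 3.4200 / 1.128 = 373.8861

373.886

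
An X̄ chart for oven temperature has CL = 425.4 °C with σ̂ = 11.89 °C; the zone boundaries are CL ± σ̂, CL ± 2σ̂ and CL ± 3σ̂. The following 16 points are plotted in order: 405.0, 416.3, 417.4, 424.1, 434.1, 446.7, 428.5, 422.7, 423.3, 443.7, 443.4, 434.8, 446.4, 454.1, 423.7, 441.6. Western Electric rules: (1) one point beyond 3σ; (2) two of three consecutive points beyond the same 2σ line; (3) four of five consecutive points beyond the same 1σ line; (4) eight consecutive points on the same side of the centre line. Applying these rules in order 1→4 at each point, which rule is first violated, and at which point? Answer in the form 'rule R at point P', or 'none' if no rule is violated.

Zone of each point (C = within 1σ̂, B = 1σ̂–2σ̂, A = 2σ̂–3σ̂, * = beyond 3σ̂; sign = side of CL): 1:-B, 2:-C, 3:-C, 4:-C, 5:+C, 6:+B, 7:+C, 8:-C, 9:-C, 10:+B, 11:+B, 12:+C, 13:+B, 14:+A, 15:-C, 16:+B
Rule 3 (four of five consecutive points beyond the same 1σ limit) is satisfied at point 14.

rule 3 at point 14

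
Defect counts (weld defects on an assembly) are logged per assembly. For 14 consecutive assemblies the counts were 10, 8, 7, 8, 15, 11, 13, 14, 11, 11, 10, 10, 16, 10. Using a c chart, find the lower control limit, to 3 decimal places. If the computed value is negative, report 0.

c̄ = (10 + 8 + 7 + 8 + 15 + 11 + 13 + 14 + 11 + 11 + 10 + 10 + 16 + 10) / 14 = 154 / 14 = 11.0000
LCL = c̄ − 3√c̄ = 11.0000 − 3 × 3.3166 = 1.0501

1.050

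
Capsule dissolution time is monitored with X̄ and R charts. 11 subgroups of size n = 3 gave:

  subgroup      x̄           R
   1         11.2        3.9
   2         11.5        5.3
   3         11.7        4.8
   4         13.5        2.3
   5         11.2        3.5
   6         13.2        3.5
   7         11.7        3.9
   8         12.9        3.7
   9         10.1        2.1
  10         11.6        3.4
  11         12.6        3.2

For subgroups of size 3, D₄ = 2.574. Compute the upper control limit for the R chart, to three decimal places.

9.266

R̄ = (3.9 + 5.3 + 4.8 + 2.3 + 3.5 + 3.5 + 3.9 + 3.7 + 2.1 + 3.4 + 3.2) / 11 = 39.6000 / 11 = 3.6000
UCL_R = D₄·R̄ = 2.574 × 3.6000 = 9.2664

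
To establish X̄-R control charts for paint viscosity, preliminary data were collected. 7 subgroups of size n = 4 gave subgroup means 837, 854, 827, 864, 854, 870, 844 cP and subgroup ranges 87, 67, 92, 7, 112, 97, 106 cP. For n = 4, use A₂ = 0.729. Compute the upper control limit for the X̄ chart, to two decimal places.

X̄̄ = (837 + 854 + 827 + 864 + 854 + 870 + 844) / 7 = 5950.0000 / 7 = 850.0000
R̄ = (87 + 67 + 92 + 7 + 112 + 97 + 106) / 7 = 568.0000 / 7 = 81.1429
UCL = X̄̄ + A₂·R̄ = 850.0000 + 0.729 × 81.1429 = 909.1531

909.15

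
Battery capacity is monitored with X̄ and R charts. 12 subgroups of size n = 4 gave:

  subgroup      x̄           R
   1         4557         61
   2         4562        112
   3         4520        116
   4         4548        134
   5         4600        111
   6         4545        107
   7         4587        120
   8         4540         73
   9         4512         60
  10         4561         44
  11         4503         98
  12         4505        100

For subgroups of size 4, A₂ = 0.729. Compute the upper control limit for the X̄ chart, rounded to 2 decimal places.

4614.01

X̄̄ = (4557 + 4562 + 4520 + 4548 + 4600 + 4545 + 4587 + 4540 + 4512 + 4561 + 4503 + 4505) / 12 = 54540.0000 / 12 = 4545.0000
R̄ = (61 + 112 + 116 + 134 + 111 + 107 + 120 + 73 + 60 + 44 + 98 + 100) / 12 = 1136.0000 / 12 = 94.6667
UCL = X̄̄ + A₂·R̄ = 4545.0000 + 0.729 × 94.6667 = 4614.0120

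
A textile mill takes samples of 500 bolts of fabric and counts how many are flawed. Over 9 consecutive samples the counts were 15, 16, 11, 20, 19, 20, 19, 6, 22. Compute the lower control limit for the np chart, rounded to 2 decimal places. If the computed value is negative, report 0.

4.48

p̄ = Σdᵢ / (k·n) = 148 / (9 × 500) = 0.03289
LCL = np̄ − 3·√(np̄(1−p̄)) = 16.4444 − 3 × 3.9879 = 4.4806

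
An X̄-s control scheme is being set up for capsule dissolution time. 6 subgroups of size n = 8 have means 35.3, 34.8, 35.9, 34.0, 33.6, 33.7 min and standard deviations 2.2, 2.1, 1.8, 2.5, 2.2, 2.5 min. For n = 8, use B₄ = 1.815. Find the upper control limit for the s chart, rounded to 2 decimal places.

4.02

s̄ = (2.2 + 2.1 + 1.8 + 2.5 + 2.2 + 2.5) / 6 = 2.2167
UCL_s = B₄·s̄ = 1.815 × 2.2167 = 4.0232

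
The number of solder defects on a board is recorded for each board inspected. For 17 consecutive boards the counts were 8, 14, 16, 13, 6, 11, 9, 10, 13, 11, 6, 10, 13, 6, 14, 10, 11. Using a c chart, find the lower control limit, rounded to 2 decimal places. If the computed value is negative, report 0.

c̄ = (8 + 14 + 16 + 13 + 6 + 11 + 9 + 10 + 13 + 11 + 6 + 10 + 13 + 6 + 14 + 10 + 11) / 17 = 181 / 17 = 10.6471
LCL = c̄ − 3√c̄ = 10.6471 − 3 × 3.2630 = 0.8581

0.86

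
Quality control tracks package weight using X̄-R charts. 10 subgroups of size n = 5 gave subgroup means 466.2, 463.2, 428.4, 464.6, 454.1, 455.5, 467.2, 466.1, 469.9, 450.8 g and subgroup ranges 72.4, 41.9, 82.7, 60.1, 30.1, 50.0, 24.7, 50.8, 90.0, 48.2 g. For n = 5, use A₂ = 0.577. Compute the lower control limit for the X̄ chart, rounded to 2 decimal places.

X̄̄ = (466.2 + 463.2 + 428.4 + 464.6 + 454.1 + 455.5 + 467.2 + 466.1 + 469.9 + 450.8) / 10 = 4586.0000 / 10 = 458.6000
R̄ = (72.4 + 41.9 + 82.7 + 60.1 + 30.1 + 50.0 + 24.7 + 50.8 + 90.0 + 48.2) / 10 = 550.9000 / 10 = 55.0900
LCL = X̄̄ − A₂·R̄ = 458.6000 − 0.577 × 55.0900 = 426.8131

426.81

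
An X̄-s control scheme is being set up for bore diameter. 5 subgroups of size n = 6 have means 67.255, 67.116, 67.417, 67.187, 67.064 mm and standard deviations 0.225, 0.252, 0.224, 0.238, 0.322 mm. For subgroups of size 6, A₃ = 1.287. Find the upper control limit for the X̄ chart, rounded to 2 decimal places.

X̄̄ = (67.255 + 67.116 + 67.417 + 67.187 + 67.064) / 5 = 67.2078
s̄ = (0.225 + 0.252 + 0.224 + 0.238 + 0.322) / 5 = 0.2522
UCL = X̄̄ + A₃·s̄ = 67.2078 + 1.287 × 0.2522 = 67.5324

67.53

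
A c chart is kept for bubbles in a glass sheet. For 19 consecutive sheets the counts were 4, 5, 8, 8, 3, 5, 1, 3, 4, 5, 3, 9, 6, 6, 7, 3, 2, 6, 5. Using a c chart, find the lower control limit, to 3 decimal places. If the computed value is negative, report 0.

c̄ = (4 + 5 + 8 + 8 + 3 + 5 + 1 + 3 + 4 + 5 + 3 + 9 + 6 + 6 + 7 + 3 + 2 + 6 + 5) / 19 = 93 / 19 = 4.8947
LCL = c̄ − 3√c̄ = 4.8947 − 3 × 2.2124 = -1.7425 → 0 (cannot be negative)

0.000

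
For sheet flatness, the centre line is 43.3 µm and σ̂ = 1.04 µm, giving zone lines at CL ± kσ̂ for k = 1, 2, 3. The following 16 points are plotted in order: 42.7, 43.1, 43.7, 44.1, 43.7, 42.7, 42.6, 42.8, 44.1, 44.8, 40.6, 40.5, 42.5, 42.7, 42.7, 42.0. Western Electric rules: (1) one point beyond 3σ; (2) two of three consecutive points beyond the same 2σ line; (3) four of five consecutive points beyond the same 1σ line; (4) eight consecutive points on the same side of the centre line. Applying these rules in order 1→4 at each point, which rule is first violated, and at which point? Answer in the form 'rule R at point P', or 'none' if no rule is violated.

Zone of each point (C = within 1σ̂, B = 1σ̂–2σ̂, A = 2σ̂–3σ̂, * = beyond 3σ̂; sign = side of CL): 1:-C, 2:-C, 3:+C, 4:+C, 5:+C, 6:-C, 7:-C, 8:-C, 9:+C, 10:+B, 11:-A, 12:-A, 13:-C, 14:-C, 15:-C, 16:-B
Rule 2 (two of three consecutive points beyond the same 2σ limit) is satisfied at point 12.

rule 2 at point 12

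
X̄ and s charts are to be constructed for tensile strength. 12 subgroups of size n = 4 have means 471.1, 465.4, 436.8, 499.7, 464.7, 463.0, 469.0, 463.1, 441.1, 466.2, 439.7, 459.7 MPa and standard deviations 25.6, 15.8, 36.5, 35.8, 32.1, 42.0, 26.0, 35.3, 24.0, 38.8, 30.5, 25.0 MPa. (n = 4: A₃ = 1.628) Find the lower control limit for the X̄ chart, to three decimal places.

411.781

X̄̄ = (471.1 + 465.4 + 436.8 + 499.7 + 464.7 + 463.0 + 469.0 + 463.1 + 441.1 + 466.2 + 439.7 + 459.7) / 12 = 461.6250
s̄ = (25.6 + 15.8 + 36.5 + 35.8 + 32.1 + 42.0 + 26.0 + 35.3 + 24.0 + 38.8 + 30.5 + 25.0) / 12 = 30.6167
LCL = X̄̄ − A₃·s̄ = 461.6250 − 1.628 × 30.6167 = 411.7811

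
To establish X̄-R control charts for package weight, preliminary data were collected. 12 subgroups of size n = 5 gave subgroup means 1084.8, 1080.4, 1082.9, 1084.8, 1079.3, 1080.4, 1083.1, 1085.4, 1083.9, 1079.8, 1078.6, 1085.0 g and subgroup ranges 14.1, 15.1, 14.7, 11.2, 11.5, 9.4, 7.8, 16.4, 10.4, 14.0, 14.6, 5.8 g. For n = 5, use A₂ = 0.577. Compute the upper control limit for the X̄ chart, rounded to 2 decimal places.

1089.34

X̄̄ = (1084.8 + 1080.4 + 1082.9 + 1084.8 + 1079.3 + 1080.4 + 1083.1 + 1085.4 + 1083.9 + 1079.8 + 1078.6 + 1085.0) / 12 = 12988.4000 / 12 = 1082.3667
R̄ = (14.1 + 15.1 + 14.7 + 11.2 + 11.5 + 9.4 + 7.8 + 16.4 + 10.4 + 14.0 + 14.6 + 5.8) / 12 = 145.0000 / 12 = 12.0833
UCL = X̄̄ + A₂·R̄ = 1082.3667 + 0.577 × 12.0833 = 1089.3387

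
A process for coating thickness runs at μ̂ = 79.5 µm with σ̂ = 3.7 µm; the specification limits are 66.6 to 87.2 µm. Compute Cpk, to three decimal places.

Cpu = (USL − μ̂) / (3σ̂) = (87.2 − 79.5) / (3 × 3.7) = 0.6937; Cpl = (μ̂ − LSL) / (3σ̂) = (79.5 − 66.6) / (3 × 3.7) = 1.1622; Cpk = min(Cpu, Cpl) = 0.6937

0.694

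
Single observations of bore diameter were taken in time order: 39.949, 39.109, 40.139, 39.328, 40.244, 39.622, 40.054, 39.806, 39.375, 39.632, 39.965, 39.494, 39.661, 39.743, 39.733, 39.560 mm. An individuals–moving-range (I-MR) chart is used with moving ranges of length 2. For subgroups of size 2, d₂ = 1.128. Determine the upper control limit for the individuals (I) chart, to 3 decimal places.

40.923

X̄ = (39.949 + 39.109 + 40.139 + 39.328 + 40.244 + 39.622 + 40.054 + 39.806 + 39.375 + 39.632 + 39.965 + 39.494 + 39.661 + 39.743 + 39.733 + 39.560) / 16 = 39.7134
Moving ranges: 0.840, 1.030, 0.811, 0.916, 0.622, 0.432, 0.248, 0.431, 0.257, 0.333, 0.471, 0.167, 0.082, 0.010, 0.173; M̄R̄ = 6.8230 / 15 = 0.4549
UCL = X̄ + 3·M̄R̄/d₂ = 39.7134 + 3 × 0.4549 / 1.128 = 40.9231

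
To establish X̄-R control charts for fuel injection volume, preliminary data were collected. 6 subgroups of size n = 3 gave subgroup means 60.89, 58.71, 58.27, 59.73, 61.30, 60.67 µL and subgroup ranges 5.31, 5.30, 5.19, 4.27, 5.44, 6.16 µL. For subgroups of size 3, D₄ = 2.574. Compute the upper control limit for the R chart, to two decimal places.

R̄ = (5.31 + 5.30 + 5.19 + 4.27 + 5.44 + 6.16) / 6 = 31.6700 / 6 = 5.2783
UCL_R = D₄·R̄ = 2.574 × 5.2783 = 13.5864

13.59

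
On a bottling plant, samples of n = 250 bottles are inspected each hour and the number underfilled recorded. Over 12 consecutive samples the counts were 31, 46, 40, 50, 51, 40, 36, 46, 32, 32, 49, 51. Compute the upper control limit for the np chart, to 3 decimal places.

59.734

p̄ = Σdᵢ / (k·n) = 504 / (12 × 250) = 0.16800
UCL = np̄ + 3·√(np̄(1−p̄)) = 42.0000 + 3 × √(42.0000×0.83200) = 42.0000 + 3 × 5.9113 = 59.7340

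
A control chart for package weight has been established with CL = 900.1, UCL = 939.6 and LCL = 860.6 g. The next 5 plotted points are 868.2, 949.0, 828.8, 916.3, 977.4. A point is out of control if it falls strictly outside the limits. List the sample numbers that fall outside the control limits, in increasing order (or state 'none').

2, 3, 5

Compare each point to [860.6, 939.6]: sample 2 = 949.0 > UCL; sample 3 = 828.8 < LCL; sample 5 = 977.4 > UCL.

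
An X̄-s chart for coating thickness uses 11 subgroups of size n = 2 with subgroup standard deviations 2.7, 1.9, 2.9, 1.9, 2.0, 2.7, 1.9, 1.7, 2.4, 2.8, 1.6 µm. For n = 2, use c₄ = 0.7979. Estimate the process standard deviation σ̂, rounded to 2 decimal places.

s̄ = (2.7 + 1.9 + 2.9 + 1.9 + 2.0 + 2.7 + 1.9 + 1.7 + 2.4 + 2.8 + 1.6) / 11 = 2.2273
σ̂ = s̄ / c₄ = 2.2273 / 0.7979 = 2.7914

2.79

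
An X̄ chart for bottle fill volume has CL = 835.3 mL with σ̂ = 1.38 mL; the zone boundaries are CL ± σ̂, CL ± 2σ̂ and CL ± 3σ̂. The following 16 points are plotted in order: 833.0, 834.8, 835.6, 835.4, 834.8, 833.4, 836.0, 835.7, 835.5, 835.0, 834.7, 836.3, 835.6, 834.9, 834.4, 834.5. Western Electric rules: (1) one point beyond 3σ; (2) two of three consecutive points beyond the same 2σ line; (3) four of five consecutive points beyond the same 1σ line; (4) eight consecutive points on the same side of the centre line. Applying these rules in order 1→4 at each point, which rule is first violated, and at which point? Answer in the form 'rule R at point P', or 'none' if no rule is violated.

Zone of each point (C = within 1σ̂, B = 1σ̂–2σ̂, A = 2σ̂–3σ̂, * = beyond 3σ̂; sign = side of CL): 1:-B, 2:-C, 3:+C, 4:+C, 5:-C, 6:-B, 7:+C, 8:+C, 9:+C, 10:-C, 11:-C, 12:+C, 13:+C, 14:-C, 15:-C, 16:-C
No rule fires across all 16 points.

none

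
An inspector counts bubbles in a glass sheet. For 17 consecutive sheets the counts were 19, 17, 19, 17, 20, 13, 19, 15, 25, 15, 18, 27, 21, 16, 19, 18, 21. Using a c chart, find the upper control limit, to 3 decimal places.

31.760

c̄ = (19 + 17 + 19 + 17 + 20 + 13 + 19 + 15 + 25 + 15 + 18 + 27 + 21 + 16 + 19 + 18 + 21) / 17 = 319 / 17 = 18.7647
UCL = c̄ + 3√c̄ = 18.7647 + 3 × √18.7647 = 18.7647 + 3 × 4.3318 = 31.7602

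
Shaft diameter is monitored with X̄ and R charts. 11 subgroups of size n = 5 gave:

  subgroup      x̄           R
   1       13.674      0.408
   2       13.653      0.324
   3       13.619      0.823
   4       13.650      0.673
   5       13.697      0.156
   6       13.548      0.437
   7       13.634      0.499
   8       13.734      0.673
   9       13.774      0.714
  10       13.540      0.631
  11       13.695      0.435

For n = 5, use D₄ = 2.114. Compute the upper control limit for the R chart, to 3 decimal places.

1.109

R̄ = (0.408 + 0.324 + 0.823 + 0.673 + 0.156 + 0.437 + 0.499 + 0.673 + 0.714 + 0.631 + 0.435) / 11 = 5.7730 / 11 = 0.5248
UCL_R = D₄·R̄ = 2.114 × 0.5248 = 1.1095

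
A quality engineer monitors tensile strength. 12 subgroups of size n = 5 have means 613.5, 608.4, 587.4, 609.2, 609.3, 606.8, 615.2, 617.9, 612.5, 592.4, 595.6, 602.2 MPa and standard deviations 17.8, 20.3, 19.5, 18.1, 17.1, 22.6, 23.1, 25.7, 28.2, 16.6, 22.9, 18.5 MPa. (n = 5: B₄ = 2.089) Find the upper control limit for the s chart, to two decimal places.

43.59

s̄ = (17.8 + 20.3 + 19.5 + 18.1 + 17.1 + 22.6 + 23.1 + 25.7 + 28.2 + 16.6 + 22.9 + 18.5) / 12 = 20.8667
UCL_s = B₄·s̄ = 2.089 × 20.8667 = 43.5905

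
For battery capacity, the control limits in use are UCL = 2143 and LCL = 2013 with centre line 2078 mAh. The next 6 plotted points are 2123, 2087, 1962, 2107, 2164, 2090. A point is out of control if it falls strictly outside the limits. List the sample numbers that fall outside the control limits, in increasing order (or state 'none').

Compare each point to [2013, 2143]: sample 3 = 1962 < LCL; sample 5 = 2164 > UCL.

3, 5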